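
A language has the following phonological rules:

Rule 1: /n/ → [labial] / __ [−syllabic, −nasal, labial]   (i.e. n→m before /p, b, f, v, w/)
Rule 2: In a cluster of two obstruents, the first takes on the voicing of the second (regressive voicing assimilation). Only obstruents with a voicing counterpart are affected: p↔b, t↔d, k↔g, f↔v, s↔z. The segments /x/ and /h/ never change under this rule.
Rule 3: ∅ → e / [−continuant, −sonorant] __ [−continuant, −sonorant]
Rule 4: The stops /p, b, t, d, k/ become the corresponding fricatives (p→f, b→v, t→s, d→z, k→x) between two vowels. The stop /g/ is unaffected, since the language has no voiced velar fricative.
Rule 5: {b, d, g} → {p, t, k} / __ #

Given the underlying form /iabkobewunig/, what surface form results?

Rule 1 (nasal place assimilation): no segment meets the environment; /iabkobewunig/ is unchanged.
Rule 2 (regressive voicing assimilation): /b/ precedes the voiceless obstruent /k/, so it devoices to [p] by assimilation. /iabkobewunig/ → iapkobewunig.
Rule 3 (stop-cluster e-epenthesis): /p/ and /k/ form a stop–stop cluster, so [e] is inserted between them. /iapkobewunig/ → iapekobewunig.
Rule 4 (intervocalic spirantization): /p/ is a stop between vowels /a/ and /e/, so it spirantizes to the fricative [f]. /k/ is a stop between vowels /e/ and /o/, so it spirantizes to the fricative [x]. /b/ is a stop between vowels /o/ and /e/, so it spirantizes to the fricative [v]. /iapekobewunig/ → iafexovewunig.
Rule 5 (final devoicing): /g/ is a voiced stop in word-final position, so it devoices to [k]. /iafexovewunig/ → iafexovewunik.

iafexovewunik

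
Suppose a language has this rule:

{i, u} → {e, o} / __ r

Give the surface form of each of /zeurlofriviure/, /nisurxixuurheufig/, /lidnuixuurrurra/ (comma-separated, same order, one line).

/zeurlofriviure/: /u/ is a high vowel immediately before /r/, so it lowers to [o]. /u/ is a high vowel immediately before /r/, so it lowers to [o]. → [zeorlofriviore].
/nisurxixuurheufig/: /u/ is a high vowel immediately before /r/, so it lowers to [o]. /u/ is a high vowel immediately before /r/, so it lowers to [o]. → [nisorxixuorheufig].
/lidnuixuurrurra/: /u/ is a high vowel immediately before /r/, so it lowers to [o]. /u/ is a high vowel immediately before /r/, so it lowers to [o]. → [lidnuixuorrorra].

zeorlofriviore, nisorxixuorheufig, lidnuixuorrorra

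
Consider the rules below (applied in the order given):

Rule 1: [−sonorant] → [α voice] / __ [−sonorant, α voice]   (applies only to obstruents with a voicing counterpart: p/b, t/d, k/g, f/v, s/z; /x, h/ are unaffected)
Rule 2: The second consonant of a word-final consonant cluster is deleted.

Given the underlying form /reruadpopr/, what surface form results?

Rule 1 (regressive voicing assimilation): /d/ precedes the voiceless obstruent /p/, so it devoices to [t] by assimilation. /reruadpopr/ → reruatpopr.
Rule 2 (final cluster simplification): /r/ is the second consonant of a word-final cluster /pr/, so it deletes. /reruatpopr/ → reruatpop.

reruatpop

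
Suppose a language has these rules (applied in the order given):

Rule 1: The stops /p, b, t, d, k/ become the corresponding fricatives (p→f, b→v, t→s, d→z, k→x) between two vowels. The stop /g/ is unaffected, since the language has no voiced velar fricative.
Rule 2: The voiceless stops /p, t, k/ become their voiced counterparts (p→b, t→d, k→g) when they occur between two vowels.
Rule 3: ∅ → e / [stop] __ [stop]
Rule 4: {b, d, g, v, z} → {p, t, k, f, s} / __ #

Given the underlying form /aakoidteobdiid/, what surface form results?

Rule 1 (intervocalic spirantization): /k/ is a stop between vowels /a/ and /o/, so it spirantizes to the fricative [x]. /aakoidteobdiid/ → aaxoidteobdiid.
Rule 2 (intervocalic voicing): no segment meets the environment; /aaxoidteobdiid/ is unchanged.
Rule 3 (stop-cluster e-epenthesis): /d/ and /t/ form a stop–stop cluster, so [e] is inserted between them. /b/ and /d/ form a stop–stop cluster, so [e] is inserted between them. /aaxoidteobdiid/ → aaxoideteobediid.
Rule 4 (final devoicing): /d/ is a voiced obstruent in word-final position, so it devoices to [t]. /aaxoideteobediid/ → aaxoideteobediit.

aaxoideteobediit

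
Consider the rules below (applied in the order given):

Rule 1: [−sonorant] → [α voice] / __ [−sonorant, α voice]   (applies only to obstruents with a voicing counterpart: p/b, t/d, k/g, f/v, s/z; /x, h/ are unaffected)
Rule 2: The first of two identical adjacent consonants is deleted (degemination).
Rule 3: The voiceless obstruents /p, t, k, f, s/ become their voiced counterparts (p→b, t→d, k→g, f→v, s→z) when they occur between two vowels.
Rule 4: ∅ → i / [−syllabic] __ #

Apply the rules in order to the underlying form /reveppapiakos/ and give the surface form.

Rule 1 (regressive voicing assimilation): no segment meets the environment; /reveppapiakos/ is unchanged.
Rule 2 (degemination): /pp/ is a geminate; the first /p/ deletes. /reveppapiakos/ → revepapiakos.
Rule 3 (intervocalic voicing): /p/ is a voiceless obstruent between vowels /e/ and /a/, so it voices to [b]. /p/ is a voiceless obstruent between vowels /a/ and /i/, so it voices to [b]. /k/ is a voiceless obstruent between vowels /a/ and /o/, so it voices to [g]. /revepapiakos/ → revebabiagos.
Rule 4 (final i-epenthesis): the form ends in the consonant /s/, so [i] is inserted word-finally. /revebabiagos/ → revebabiagosi.

revebabiagosi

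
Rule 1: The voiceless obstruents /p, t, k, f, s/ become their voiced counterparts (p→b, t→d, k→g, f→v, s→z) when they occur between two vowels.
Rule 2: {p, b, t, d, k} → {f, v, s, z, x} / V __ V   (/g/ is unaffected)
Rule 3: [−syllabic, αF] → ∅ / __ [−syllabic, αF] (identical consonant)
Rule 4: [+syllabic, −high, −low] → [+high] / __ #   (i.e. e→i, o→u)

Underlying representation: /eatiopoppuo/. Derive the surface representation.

Rule 1 (intervocalic voicing): /t/ is a voiceless obstruent between vowels /a/ and /i/, so it voices to [d]. /p/ is a voiceless obstruent between vowels /o/ and /o/, so it voices to [b]. /eatiopoppuo/ → eadioboppuo.
Rule 2 (intervocalic spirantization): /d/ is a stop between vowels /a/ and /i/, so it spirantizes to the fricative [z]. /b/ is a stop between vowels /o/ and /o/, so it spirantizes to the fricative [v]. /eadioboppuo/ → eaziovoppuo.
Rule 3 (degemination): /pp/ is a geminate; the first /p/ deletes. /eaziovoppuo/ → eaziovopuo.
Rule 4 (final vowel raising): /o/ is a mid vowel in word-final position, so it raises to [u]. /eaziovopuo/ → eaziovopuu.

eaziovopuu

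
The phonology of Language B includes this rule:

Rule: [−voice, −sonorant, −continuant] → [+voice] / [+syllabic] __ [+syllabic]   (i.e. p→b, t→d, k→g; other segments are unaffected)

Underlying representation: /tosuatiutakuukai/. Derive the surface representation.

tosuadiudaguugai

/t/ is a voiceless stop between vowels /a/ and /i/, so it voices to [d].
/t/ is a voiceless stop between vowels /u/ and /a/, so it voices to [d].
/k/ is a voiceless stop between vowels /a/ and /u/, so it voices to [g].
/k/ is a voiceless stop between vowels /u/ and /a/, so it voices to [g].
The other instance of /t/ does not occur in the required environment and remains unchanged.
Surface form: [tosuadiudaguugai].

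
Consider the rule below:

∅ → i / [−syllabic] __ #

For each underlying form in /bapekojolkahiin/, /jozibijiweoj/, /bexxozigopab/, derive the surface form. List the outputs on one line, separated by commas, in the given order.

bapekojolkahiini, jozibijiweoji, bexxozigopabi

/bapekojolkahiin/: the form ends in the consonant /n/, so [i] is inserted word-finally. → [bapekojolkahiini].
/jozibijiweoj/: the form ends in the consonant /j/, so [i] is inserted word-finally. → [jozibijiweoji].
/bexxozigopab/: the form ends in the consonant /b/, so [i] is inserted word-finally. → [bexxozigopabi].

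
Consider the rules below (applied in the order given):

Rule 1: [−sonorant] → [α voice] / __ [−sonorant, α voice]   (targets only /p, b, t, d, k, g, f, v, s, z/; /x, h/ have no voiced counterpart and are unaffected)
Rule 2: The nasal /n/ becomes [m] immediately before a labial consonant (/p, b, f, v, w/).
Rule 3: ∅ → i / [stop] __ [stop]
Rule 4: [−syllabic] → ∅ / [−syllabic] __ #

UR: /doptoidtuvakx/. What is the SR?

Rule 1 (regressive voicing assimilation): /d/ precedes the voiceless obstruent /t/, so it devoices to [t] by assimilation. /doptoidtuvakx/ → doptoittuvakx.
Rule 2 (nasal place assimilation): no segment meets the environment; /doptoittuvakx/ is unchanged.
Rule 3 (stop-cluster i-epenthesis): /p/ and /t/ form a stop–stop cluster, so [i] is inserted between them. /t/ and /t/ form a stop–stop cluster, so [i] is inserted between them. /doptoittuvakx/ → dopitoitituvakx.
Rule 4 (final cluster simplification): /x/ is the second consonant of a word-final cluster /kx/, so it deletes. /dopitoitituvakx/ → dopitoitituvak.

dopitoitituvak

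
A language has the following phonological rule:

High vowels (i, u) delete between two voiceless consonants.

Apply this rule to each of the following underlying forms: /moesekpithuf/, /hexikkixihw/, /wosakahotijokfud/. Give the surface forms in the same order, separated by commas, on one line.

moesekpthf, hexkkxhw, wosakahotijokfud

/moesekpithuf/: /i/ is a high vowel flanked by voiceless consonants /p/ and /t/, so it deletes. /u/ is a high vowel flanked by voiceless consonants /h/ and /f/, so it deletes. → [moesekpthf].
/hexikkixihw/: /i/ is a high vowel flanked by voiceless consonants /x/ and /k/, so it deletes. /i/ is a high vowel flanked by voiceless consonants /k/ and /x/, so it deletes. /i/ is a high vowel flanked by voiceless consonants /x/ and /h/, so it deletes. → [hexkkxhw].
/wosakahotijokfud/: the rule's environment is not met; surfaces unchanged as [wosakahotijokfud].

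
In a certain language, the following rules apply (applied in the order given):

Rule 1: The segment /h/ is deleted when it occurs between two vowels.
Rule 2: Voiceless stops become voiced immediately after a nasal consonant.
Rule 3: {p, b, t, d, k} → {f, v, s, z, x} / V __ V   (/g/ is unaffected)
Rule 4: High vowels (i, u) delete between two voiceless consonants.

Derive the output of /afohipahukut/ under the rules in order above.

Rule 1 (intervocalic h-deletion): /h/ occurs between vowels /o/ and /i/, so it deletes. /h/ occurs between vowels /a/ and /u/, so it deletes. /afohipahukut/ → afoipaukut.
Rule 2 (post-nasal voicing): no segment meets the environment; /afoipaukut/ is unchanged.
Rule 3 (intervocalic spirantization): /p/ is a stop between vowels /i/ and /a/, so it spirantizes to the fricative [f]. /k/ is a stop between vowels /u/ and /u/, so it spirantizes to the fricative [x]. /afoipaukut/ → afoifauxut.
Rule 4 (high vowel syncope): /u/ is a high vowel flanked by voiceless consonants /x/ and /t/, so it deletes. /afoifauxut/ → afoifauxt.

afoifauxt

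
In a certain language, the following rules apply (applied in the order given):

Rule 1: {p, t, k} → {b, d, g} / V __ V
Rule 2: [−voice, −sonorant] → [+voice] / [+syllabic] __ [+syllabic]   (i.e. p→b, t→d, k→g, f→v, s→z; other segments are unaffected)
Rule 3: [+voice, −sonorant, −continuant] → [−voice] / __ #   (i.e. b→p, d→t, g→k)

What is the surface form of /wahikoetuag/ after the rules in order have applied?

Rule 1 (intervocalic voicing): /k/ is a voiceless stop between vowels /i/ and /o/, so it voices to [g]. /t/ is a voiceless stop between vowels /e/ and /u/, so it voices to [d]. /wahikoetuag/ → wahigoeduag.
Rule 2 (intervocalic voicing): no segment meets the environment; /wahigoeduag/ is unchanged.
Rule 3 (final devoicing): /g/ is a voiced stop in word-final position, so it devoices to [k]. /wahigoeduag/ → wahigoeduak.

wahigoeduak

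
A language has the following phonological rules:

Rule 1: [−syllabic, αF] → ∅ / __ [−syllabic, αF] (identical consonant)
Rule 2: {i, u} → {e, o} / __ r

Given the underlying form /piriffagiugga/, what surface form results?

Rule 1 (degemination): /ff/ is a geminate; the first /f/ deletes. /gg/ is a geminate; the first /g/ deletes. /piriffagiugga/ → pirifagiuga.
Rule 2 (pre-rhotic lowering): /i/ is a high vowel immediately before /r/, so it lowers to [e]. /pirifagiuga/ → perifagiuga.

perifagiuga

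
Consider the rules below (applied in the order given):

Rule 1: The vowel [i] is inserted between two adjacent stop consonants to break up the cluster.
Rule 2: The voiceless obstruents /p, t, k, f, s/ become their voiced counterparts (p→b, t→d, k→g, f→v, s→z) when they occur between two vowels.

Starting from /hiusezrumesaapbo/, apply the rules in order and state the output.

Rule 1 (stop-cluster i-epenthesis): /p/ and /b/ form a stop–stop cluster, so [i] is inserted between them. /hiusezrumesaapbo/ → hiusezrumesaapibo.
Rule 2 (intervocalic voicing): /s/ is a voiceless obstruent between vowels /u/ and /e/, so it voices to [z]. /s/ is a voiceless obstruent between vowels /e/ and /a/, so it voices to [z]. /p/ is a voiceless obstruent between vowels /a/ and /i/, so it voices to [b]. /hiusezrumesaapibo/ → hiuzezrumezaabibo.

hiuzezrumezaabibo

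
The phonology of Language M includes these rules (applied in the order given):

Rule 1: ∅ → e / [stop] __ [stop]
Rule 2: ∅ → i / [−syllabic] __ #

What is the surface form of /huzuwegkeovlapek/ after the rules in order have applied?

huzuwegekeovlapeki

Rule 1 (stop-cluster e-epenthesis): /g/ and /k/ form a stop–stop cluster, so [e] is inserted between them. /huzuwegkeovlapek/ → huzuwegekeovlapek.
Rule 2 (final i-epenthesis): the form ends in the consonant /k/, so [i] is inserted word-finally. /huzuwegekeovlapek/ → huzuwegekeovlapeki.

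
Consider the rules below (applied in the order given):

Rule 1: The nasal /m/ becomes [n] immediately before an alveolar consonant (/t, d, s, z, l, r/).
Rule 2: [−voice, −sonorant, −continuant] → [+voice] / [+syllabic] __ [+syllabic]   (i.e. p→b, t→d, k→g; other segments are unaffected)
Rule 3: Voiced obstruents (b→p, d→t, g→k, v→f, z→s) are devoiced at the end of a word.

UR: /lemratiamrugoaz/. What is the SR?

lenradianrugoas

Rule 1 (nasal place assimilation): /m/ precedes the alveolar consonant /r/, so it assimilates in place to [n]. /m/ precedes the alveolar consonant /r/, so it assimilates in place to [n]. /lemratiamrugoaz/ → lenratianrugoaz.
Rule 2 (intervocalic voicing): /t/ is a voiceless stop between vowels /a/ and /i/, so it voices to [d]. /lenratianrugoaz/ → lenradianrugoaz.
Rule 3 (final devoicing): /z/ is a voiced obstruent in word-final position, so it devoices to [s]. /lenradianrugoaz/ → lenradianrugoas.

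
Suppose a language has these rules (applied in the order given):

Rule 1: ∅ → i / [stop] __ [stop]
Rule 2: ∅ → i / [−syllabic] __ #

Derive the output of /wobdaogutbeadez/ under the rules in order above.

wobidaogutibeadezi

Rule 1 (stop-cluster i-epenthesis): /b/ and /d/ form a stop–stop cluster, so [i] is inserted between them. /t/ and /b/ form a stop–stop cluster, so [i] is inserted between them. /wobdaogutbeadez/ → wobidaogutibeadez.
Rule 2 (final i-epenthesis): the form ends in the consonant /z/, so [i] is inserted word-finally. /wobidaogutibeadez/ → wobidaogutibeadezi.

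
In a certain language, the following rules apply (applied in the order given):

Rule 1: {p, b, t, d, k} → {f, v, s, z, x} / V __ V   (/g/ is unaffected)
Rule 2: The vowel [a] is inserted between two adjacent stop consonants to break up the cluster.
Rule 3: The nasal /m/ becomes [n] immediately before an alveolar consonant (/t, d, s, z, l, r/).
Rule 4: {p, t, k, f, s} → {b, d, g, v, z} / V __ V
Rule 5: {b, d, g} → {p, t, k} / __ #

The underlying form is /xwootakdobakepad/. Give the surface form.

xwoozagadovaxevat

Rule 1 (intervocalic spirantization): /t/ is a stop between vowels /o/ and /a/, so it spirantizes to the fricative [s]. /b/ is a stop between vowels /o/ and /a/, so it spirantizes to the fricative [v]. /k/ is a stop between vowels /a/ and /e/, so it spirantizes to the fricative [x]. /p/ is a stop between vowels /e/ and /a/, so it spirantizes to the fricative [f]. /xwootakdobakepad/ → xwoosakdovaxefad.
Rule 2 (stop-cluster a-epenthesis): /k/ and /d/ form a stop–stop cluster, so [a] is inserted between them. /xwoosakdovaxefad/ → xwoosakadovaxefad.
Rule 3 (nasal place assimilation): no segment meets the environment; /xwoosakadovaxefad/ is unchanged.
Rule 4 (intervocalic voicing): /s/ is a voiceless obstruent between vowels /o/ and /a/, so it voices to [z]. /k/ is a voiceless obstruent between vowels /a/ and /a/, so it voices to [g]. /f/ is a voiceless obstruent between vowels /e/ and /a/, so it voices to [v]. /xwoosakadovaxefad/ → xwoozagadovaxevad.
Rule 5 (final devoicing): /d/ is a voiced stop in word-final position, so it devoices to [t]. /xwoozagadovaxevad/ → xwoozagadovaxevat.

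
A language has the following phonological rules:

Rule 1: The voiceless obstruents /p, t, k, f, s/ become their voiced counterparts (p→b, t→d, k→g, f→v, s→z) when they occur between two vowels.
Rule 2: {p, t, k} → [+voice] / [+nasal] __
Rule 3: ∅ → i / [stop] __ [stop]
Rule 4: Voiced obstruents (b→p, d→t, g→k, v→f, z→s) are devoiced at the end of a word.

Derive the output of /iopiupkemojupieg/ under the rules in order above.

Rule 1 (intervocalic voicing): /p/ is a voiceless obstruent between vowels /o/ and /i/, so it voices to [b]. /p/ is a voiceless obstruent between vowels /u/ and /i/, so it voices to [b]. /iopiupkemojupieg/ → iobiupkemojubieg.
Rule 2 (post-nasal voicing): no segment meets the environment; /iobiupkemojubieg/ is unchanged.
Rule 3 (stop-cluster i-epenthesis): /p/ and /k/ form a stop–stop cluster, so [i] is inserted between them. /iobiupkemojubieg/ → iobiupikemojubieg.
Rule 4 (final devoicing): /g/ is a voiced obstruent in word-final position, so it devoices to [k]. /iobiupikemojubieg/ → iobiupikemojubiek.

iobiupikemojubiek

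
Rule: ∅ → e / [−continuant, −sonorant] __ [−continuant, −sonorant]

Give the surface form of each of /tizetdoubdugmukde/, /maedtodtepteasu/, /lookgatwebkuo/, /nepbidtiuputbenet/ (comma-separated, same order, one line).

/tizetdoubdugmukde/: /t/ and /d/ form a stop–stop cluster, so [e] is inserted between them. /b/ and /d/ form a stop–stop cluster, so [e] is inserted between them. /k/ and /d/ form a stop–stop cluster, so [e] is inserted between them. → [tizetedoubedugmukede].
/maedtodtepteasu/: /d/ and /t/ form a stop–stop cluster, so [e] is inserted between them. /d/ and /t/ form a stop–stop cluster, so [e] is inserted between them. /p/ and /t/ form a stop–stop cluster, so [e] is inserted between them. → [maedetodetepeteasu].
/lookgatwebkuo/: /k/ and /g/ form a stop–stop cluster, so [e] is inserted between them. /b/ and /k/ form a stop–stop cluster, so [e] is inserted between them. → [lookegatwebekuo].
/nepbidtiuputbenet/: /p/ and /b/ form a stop–stop cluster, so [e] is inserted between them. /d/ and /t/ form a stop–stop cluster, so [e] is inserted between them. /t/ and /b/ form a stop–stop cluster, so [e] is inserted between them. → [nepebidetiuputebenet].

tizetedoubedugmukede, maedetodetepeteasu, lookegatwebekuo, nepebidetiuputebenet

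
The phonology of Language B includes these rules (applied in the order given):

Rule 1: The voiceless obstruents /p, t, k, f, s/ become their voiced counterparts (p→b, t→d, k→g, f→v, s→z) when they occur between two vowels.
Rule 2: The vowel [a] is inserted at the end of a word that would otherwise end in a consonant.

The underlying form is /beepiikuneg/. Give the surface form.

beebiigunega

Rule 1 (intervocalic voicing): /p/ is a voiceless obstruent between vowels /e/ and /i/, so it voices to [b]. /k/ is a voiceless obstruent between vowels /i/ and /u/, so it voices to [g]. /beepiikuneg/ → beebiiguneg.
Rule 2 (final a-epenthesis): the form ends in the consonant /g/, so [a] is inserted word-finally. /beebiiguneg/ → beebiigunega.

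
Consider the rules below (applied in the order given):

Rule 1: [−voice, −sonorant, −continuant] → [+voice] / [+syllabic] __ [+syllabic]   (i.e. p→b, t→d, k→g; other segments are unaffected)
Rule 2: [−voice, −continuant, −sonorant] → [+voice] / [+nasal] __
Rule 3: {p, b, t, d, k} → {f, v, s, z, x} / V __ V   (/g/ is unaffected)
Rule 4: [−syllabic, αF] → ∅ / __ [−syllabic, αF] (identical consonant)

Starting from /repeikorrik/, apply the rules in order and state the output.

reveigorik

Rule 1 (intervocalic voicing): /p/ is a voiceless stop between vowels /e/ and /e/, so it voices to [b]. /k/ is a voiceless stop between vowels /i/ and /o/, so it voices to [g]. /repeikorrik/ → rebeigorrik.
Rule 2 (post-nasal voicing): no segment meets the environment; /rebeigorrik/ is unchanged.
Rule 3 (intervocalic spirantization): /b/ is a stop between vowels /e/ and /e/, so it spirantizes to the fricative [v]. /rebeigorrik/ → reveigorrik.
Rule 4 (degemination): /rr/ is a geminate; the first /r/ deletes. /reveigorrik/ → reveigorik.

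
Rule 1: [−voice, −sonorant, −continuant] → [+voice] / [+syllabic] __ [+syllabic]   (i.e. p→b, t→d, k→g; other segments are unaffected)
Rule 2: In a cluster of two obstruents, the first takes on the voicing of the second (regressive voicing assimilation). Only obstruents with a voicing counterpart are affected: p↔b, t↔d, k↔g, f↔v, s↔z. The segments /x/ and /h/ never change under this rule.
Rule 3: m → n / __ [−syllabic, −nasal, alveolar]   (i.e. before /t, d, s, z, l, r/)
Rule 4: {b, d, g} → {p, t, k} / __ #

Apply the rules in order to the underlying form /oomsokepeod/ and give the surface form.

oonsogebeot

Rule 1 (intervocalic voicing): /k/ is a voiceless stop between vowels /o/ and /e/, so it voices to [g]. /p/ is a voiceless stop between vowels /e/ and /e/, so it voices to [b]. /oomsokepeod/ → oomsogebeod.
Rule 2 (regressive voicing assimilation): no segment meets the environment; /oomsogebeod/ is unchanged.
Rule 3 (nasal place assimilation): /m/ precedes the alveolar consonant /s/, so it assimilates in place to [n]. /oomsogebeod/ → oonsogebeod.
Rule 4 (final devoicing): /d/ is a voiced stop in word-final position, so it devoices to [t]. /oonsogebeod/ → oonsogebeot.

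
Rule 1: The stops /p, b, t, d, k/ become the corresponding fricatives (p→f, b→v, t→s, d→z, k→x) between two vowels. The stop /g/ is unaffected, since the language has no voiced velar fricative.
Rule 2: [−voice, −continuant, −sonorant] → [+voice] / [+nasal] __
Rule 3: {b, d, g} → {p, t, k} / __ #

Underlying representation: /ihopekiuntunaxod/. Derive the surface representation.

ihofexiundunaxot

Rule 1 (intervocalic spirantization): /p/ is a stop between vowels /o/ and /e/, so it spirantizes to the fricative [f]. /k/ is a stop between vowels /e/ and /i/, so it spirantizes to the fricative [x]. /ihopekiuntunaxod/ → ihofexiuntunaxod.
Rule 2 (post-nasal voicing): /t/ is a voiceless stop immediately after the nasal /n/, so it voices to [d]. /ihofexiuntunaxod/ → ihofexiundunaxod.
Rule 3 (final devoicing): /d/ is a voiced stop in word-final position, so it devoices to [t]. /ihofexiundunaxod/ → ihofexiundunaxot.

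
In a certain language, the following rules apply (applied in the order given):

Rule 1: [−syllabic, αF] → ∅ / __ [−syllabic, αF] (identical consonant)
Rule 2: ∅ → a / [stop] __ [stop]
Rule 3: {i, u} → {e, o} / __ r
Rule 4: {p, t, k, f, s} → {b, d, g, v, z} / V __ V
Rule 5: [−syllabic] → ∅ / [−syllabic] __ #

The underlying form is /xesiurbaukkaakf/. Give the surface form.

xeziorbaugaak

Rule 1 (degemination): /kk/ is a geminate; the first /k/ deletes. /xesiurbaukkaakf/ → xesiurbaukaakf.
Rule 2 (stop-cluster a-epenthesis): no segment meets the environment; /xesiurbaukaakf/ is unchanged.
Rule 3 (pre-rhotic lowering): /u/ is a high vowel immediately before /r/, so it lowers to [o]. /xesiurbaukaakf/ → xesiorbaukaakf.
Rule 4 (intervocalic voicing): /s/ is a voiceless obstruent between vowels /e/ and /i/, so it voices to [z]. /k/ is a voiceless obstruent between vowels /u/ and /a/, so it voices to [g]. /xesiorbaukaakf/ → xeziorbaugaakf.
Rule 5 (final cluster simplification): /f/ is the second consonant of a word-final cluster /kf/, so it deletes. /xeziorbaugaakf/ → xeziorbaugaak.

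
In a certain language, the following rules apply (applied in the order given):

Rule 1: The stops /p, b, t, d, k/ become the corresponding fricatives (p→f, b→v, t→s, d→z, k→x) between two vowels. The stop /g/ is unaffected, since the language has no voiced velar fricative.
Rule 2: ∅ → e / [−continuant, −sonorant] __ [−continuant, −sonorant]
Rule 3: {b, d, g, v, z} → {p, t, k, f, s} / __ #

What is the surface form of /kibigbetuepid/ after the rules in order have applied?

kivigebesuefit

Rule 1 (intervocalic spirantization): /b/ is a stop between vowels /i/ and /i/, so it spirantizes to the fricative [v]. /t/ is a stop between vowels /e/ and /u/, so it spirantizes to the fricative [s]. /p/ is a stop between vowels /e/ and /i/, so it spirantizes to the fricative [f]. /kibigbetuepid/ → kivigbesuefid.
Rule 2 (stop-cluster e-epenthesis): /g/ and /b/ form a stop–stop cluster, so [e] is inserted between them. /kivigbesuefid/ → kivigebesuefid.
Rule 3 (final devoicing): /d/ is a voiced obstruent in word-final position, so it devoices to [t]. /kivigebesuefid/ → kivigebesuefit.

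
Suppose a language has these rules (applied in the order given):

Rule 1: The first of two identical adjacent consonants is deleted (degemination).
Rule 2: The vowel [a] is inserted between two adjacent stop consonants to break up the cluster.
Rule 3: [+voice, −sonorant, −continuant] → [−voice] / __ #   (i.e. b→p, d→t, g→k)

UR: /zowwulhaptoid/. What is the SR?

zowulhapatoit

Rule 1 (degemination): /ww/ is a geminate; the first /w/ deletes. /zowwulhaptoid/ → zowulhaptoid.
Rule 2 (stop-cluster a-epenthesis): /p/ and /t/ form a stop–stop cluster, so [a] is inserted between them. /zowulhaptoid/ → zowulhapatoid.
Rule 3 (final devoicing): /d/ is a voiced stop in word-final position, so it devoices to [t]. /zowulhapatoid/ → zowulhapatoit.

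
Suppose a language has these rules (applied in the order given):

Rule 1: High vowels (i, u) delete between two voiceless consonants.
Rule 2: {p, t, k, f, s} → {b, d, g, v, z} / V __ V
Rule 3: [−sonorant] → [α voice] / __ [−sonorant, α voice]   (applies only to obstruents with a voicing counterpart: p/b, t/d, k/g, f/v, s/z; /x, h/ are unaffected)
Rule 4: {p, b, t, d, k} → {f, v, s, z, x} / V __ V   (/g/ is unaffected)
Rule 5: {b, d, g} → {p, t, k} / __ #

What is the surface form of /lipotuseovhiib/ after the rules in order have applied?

livotseofhiip

Rule 1 (high vowel syncope): /u/ is a high vowel flanked by voiceless consonants /t/ and /s/, so it deletes. /lipotuseovhiib/ → lipotseovhiib.
Rule 2 (intervocalic voicing): /p/ is a voiceless obstruent between vowels /i/ and /o/, so it voices to [b]. /lipotseovhiib/ → libotseovhiib.
Rule 3 (regressive voicing assimilation): /v/ precedes the voiceless obstruent /h/, so it devoices to [f] by assimilation. /libotseovhiib/ → libotseofhiib.
Rule 4 (intervocalic spirantization): /b/ is a stop between vowels /i/ and /o/, so it spirantizes to the fricative [v]. /libotseofhiib/ → livotseofhiib.
Rule 5 (final devoicing): /b/ is a voiced stop in word-final position, so it devoices to [p]. /livotseofhiib/ → livotseofhiip.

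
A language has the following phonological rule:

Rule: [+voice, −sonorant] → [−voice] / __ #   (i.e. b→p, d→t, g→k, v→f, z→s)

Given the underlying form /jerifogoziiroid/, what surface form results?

jerifogoziiroit

/d/ is a voiced obstruent in word-final position, so it devoices to [t].
Surface form: [jerifogoziiroit].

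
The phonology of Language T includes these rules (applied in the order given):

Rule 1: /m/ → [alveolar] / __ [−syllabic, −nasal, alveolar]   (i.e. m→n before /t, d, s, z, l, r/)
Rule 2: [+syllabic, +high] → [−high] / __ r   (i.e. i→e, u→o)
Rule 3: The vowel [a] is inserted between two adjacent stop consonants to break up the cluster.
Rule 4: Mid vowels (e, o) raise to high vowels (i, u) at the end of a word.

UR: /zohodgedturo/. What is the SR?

zohodagedatoru

Rule 1 (nasal place assimilation): no segment meets the environment; /zohodgedturo/ is unchanged.
Rule 2 (pre-rhotic lowering): /u/ is a high vowel immediately before /r/, so it lowers to [o]. /zohodgedturo/ → zohodgedtoro.
Rule 3 (stop-cluster a-epenthesis): /d/ and /g/ form a stop–stop cluster, so [a] is inserted between them. /d/ and /t/ form a stop–stop cluster, so [a] is inserted between them. /zohodgedtoro/ → zohodagedatoro.
Rule 4 (final vowel raising): /o/ is a mid vowel in word-final position, so it raises to [u]. /zohodagedatoro/ → zohodagedatoru.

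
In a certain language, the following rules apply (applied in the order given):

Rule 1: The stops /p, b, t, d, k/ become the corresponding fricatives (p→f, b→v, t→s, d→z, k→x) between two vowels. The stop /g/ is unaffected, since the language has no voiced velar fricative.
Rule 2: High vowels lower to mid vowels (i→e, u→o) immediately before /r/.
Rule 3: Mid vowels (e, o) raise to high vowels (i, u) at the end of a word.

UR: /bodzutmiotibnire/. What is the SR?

Rule 1 (intervocalic spirantization): /t/ is a stop between vowels /o/ and /i/, so it spirantizes to the fricative [s]. /bodzutmiotibnire/ → bodzutmiosibnire.
Rule 2 (pre-rhotic lowering): /i/ is a high vowel immediately before /r/, so it lowers to [e]. /bodzutmiosibnire/ → bodzutmiosibnere.
Rule 3 (final vowel raising): /e/ is a mid vowel in word-final position, so it raises to [i]. /bodzutmiosibnere/ → bodzutmiosibneri.

bodzutmiosibneri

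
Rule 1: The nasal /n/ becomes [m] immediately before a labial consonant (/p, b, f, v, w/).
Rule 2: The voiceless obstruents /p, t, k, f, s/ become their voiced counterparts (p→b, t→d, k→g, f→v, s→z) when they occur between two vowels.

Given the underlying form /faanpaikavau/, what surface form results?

faampaigavau

Rule 1 (nasal place assimilation): /n/ precedes the labial consonant /p/, so it assimilates in place to [m]. /faanpaikavau/ → faampaikavau.
Rule 2 (intervocalic voicing): /k/ is a voiceless obstruent between vowels /i/ and /a/, so it voices to [g]. /faampaikavau/ → faampaigavau.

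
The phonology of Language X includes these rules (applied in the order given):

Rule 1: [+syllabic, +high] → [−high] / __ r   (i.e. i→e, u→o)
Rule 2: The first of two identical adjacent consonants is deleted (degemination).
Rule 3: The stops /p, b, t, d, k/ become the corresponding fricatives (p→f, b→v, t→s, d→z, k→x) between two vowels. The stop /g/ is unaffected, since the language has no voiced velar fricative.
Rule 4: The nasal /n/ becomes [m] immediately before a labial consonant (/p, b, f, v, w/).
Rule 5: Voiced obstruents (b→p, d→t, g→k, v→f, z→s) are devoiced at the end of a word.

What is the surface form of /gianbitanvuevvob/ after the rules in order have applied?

Rule 1 (pre-rhotic lowering): no segment meets the environment; /gianbitanvuevvob/ is unchanged.
Rule 2 (degemination): /vv/ is a geminate; the first /v/ deletes. /gianbitanvuevvob/ → gianbitanvuevob.
Rule 3 (intervocalic spirantization): /t/ is a stop between vowels /i/ and /a/, so it spirantizes to the fricative [s]. /gianbitanvuevob/ → gianbisanvuevob.
Rule 4 (nasal place assimilation): /n/ precedes the labial consonant /b/, so it assimilates in place to [m]. /n/ precedes the labial consonant /v/, so it assimilates in place to [m]. /gianbisanvuevob/ → giambisamvuevob.
Rule 5 (final devoicing): /b/ is a voiced obstruent in word-final position, so it devoices to [p]. /giambisamvuevob/ → giambisamvuevop.

giambisamvuevop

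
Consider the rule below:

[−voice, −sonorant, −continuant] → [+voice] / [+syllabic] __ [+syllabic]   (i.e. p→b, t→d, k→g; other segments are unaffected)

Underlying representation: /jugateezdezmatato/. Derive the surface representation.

jugadeezdezmadado

/t/ is a voiceless stop between vowels /a/ and /e/, so it voices to [d].
/t/ is a voiceless stop between vowels /a/ and /a/, so it voices to [d].
/t/ is a voiceless stop between vowels /a/ and /o/, so it voices to [d].
Surface form: [jugadeezdezmadado].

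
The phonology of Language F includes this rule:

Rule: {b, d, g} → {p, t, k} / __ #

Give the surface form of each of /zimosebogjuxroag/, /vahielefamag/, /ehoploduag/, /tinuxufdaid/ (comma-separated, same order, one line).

zimosebogjuxroak, vahielefamak, ehoploduak, tinuxufdait

/zimosebogjuxroag/: /g/ is a voiced stop in word-final position, so it devoices to [k]. → [zimosebogjuxroak].
/vahielefamag/: /g/ is a voiced stop in word-final position, so it devoices to [k]. → [vahielefamak].
/ehoploduag/: /g/ is a voiced stop in word-final position, so it devoices to [k]. → [ehoploduak].
/tinuxufdaid/: /d/ is a voiced stop in word-final position, so it devoices to [t]. → [tinuxufdait].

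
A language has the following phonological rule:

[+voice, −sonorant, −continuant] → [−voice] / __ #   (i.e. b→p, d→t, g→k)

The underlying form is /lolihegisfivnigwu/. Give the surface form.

No segment of /lolihegisfivnigwu/ meets the structural description of the rule, so the form surfaces unchanged.

lolihegisfivnigwu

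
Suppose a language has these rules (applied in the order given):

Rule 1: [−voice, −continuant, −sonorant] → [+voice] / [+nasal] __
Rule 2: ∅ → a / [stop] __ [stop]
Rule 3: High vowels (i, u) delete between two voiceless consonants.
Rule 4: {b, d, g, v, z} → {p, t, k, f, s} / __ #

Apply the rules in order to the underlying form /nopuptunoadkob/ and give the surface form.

noppatunoadakop

Rule 1 (post-nasal voicing): no segment meets the environment; /nopuptunoadkob/ is unchanged.
Rule 2 (stop-cluster a-epenthesis): /p/ and /t/ form a stop–stop cluster, so [a] is inserted between them. /d/ and /k/ form a stop–stop cluster, so [a] is inserted between them. /nopuptunoadkob/ → nopupatunoadakob.
Rule 3 (high vowel syncope): /u/ is a high vowel flanked by voiceless consonants /p/ and /p/, so it deletes. /nopupatunoadakob/ → noppatunoadakob.
Rule 4 (final devoicing): /b/ is a voiced obstruent in word-final position, so it devoices to [p]. /noppatunoadakob/ → noppatunoadakop.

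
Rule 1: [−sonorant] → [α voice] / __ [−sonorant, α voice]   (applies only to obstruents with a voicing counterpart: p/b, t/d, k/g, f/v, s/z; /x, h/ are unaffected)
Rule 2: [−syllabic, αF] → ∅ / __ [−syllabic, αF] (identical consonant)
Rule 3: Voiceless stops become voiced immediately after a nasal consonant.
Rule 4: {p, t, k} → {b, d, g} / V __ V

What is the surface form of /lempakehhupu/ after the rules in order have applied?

Rule 1 (regressive voicing assimilation): no segment meets the environment; /lempakehhupu/ is unchanged.
Rule 2 (degemination): /hh/ is a geminate; the first /h/ deletes. /lempakehhupu/ → lempakehupu.
Rule 3 (post-nasal voicing): /p/ is a voiceless stop immediately after the nasal /m/, so it voices to [b]. /lempakehupu/ → lembakehupu.
Rule 4 (intervocalic voicing): /k/ is a voiceless stop between vowels /a/ and /e/, so it voices to [g]. /p/ is a voiceless stop between vowels /u/ and /u/, so it voices to [b]. /lembakehupu/ → lembagehubu.

lembagehubu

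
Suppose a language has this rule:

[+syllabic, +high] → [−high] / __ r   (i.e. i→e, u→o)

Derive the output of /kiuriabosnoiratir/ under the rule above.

kioriabosnoerater

/u/ is a high vowel immediately before /r/, so it lowers to [o].
/i/ is a high vowel immediately before /r/, so it lowers to [e].
/i/ is a high vowel immediately before /r/, so it lowers to [e].
The other instances of /i/ do not occur in the required environment and remain unchanged.
Surface form: [kioriabosnoerater].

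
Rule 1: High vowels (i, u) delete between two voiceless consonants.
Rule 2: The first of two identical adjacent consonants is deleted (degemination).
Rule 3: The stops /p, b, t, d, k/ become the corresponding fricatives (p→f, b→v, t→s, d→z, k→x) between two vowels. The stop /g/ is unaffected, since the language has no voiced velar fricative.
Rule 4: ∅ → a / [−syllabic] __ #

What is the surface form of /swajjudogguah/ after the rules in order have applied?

swajuzoguaha

Rule 1 (high vowel syncope): no segment meets the environment; /swajjudogguah/ is unchanged.
Rule 2 (degemination): /jj/ is a geminate; the first /j/ deletes. /gg/ is a geminate; the first /g/ deletes. /swajjudogguah/ → swajudoguah.
Rule 3 (intervocalic spirantization): /d/ is a stop between vowels /u/ and /o/, so it spirantizes to the fricative [z]. /swajudoguah/ → swajuzoguah.
Rule 4 (final a-epenthesis): the form ends in the consonant /h/, so [a] is inserted word-finally. /swajuzoguah/ → swajuzoguaha.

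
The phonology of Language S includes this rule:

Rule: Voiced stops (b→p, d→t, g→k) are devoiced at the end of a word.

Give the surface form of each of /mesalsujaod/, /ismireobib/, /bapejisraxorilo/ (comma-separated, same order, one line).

/mesalsujaod/: /d/ is a voiced stop in word-final position, so it devoices to [t]. → [mesalsujaot].
/ismireobib/: /b/ is a voiced stop in word-final position, so it devoices to [p]. → [ismireobip].
/bapejisraxorilo/: the rule's environment is not met; surfaces unchanged as [bapejisraxorilo].

mesalsujaot, ismireobip, bapejisraxorilo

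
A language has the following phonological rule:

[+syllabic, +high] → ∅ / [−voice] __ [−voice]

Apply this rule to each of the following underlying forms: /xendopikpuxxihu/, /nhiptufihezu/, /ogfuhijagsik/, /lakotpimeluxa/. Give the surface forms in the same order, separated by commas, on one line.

xendopkpxxhu, nhptfhezu, ogfhijagsk, lakotpimeluxa

/xendopikpuxxihu/: /i/ is a high vowel flanked by voiceless consonants /p/ and /k/, so it deletes. /u/ is a high vowel flanked by voiceless consonants /p/ and /x/, so it deletes. /i/ is a high vowel flanked by voiceless consonants /x/ and /h/, so it deletes. → [xendopkpxxhu].
/nhiptufihezu/: /i/ is a high vowel flanked by voiceless consonants /h/ and /p/, so it deletes. /u/ is a high vowel flanked by voiceless consonants /t/ and /f/, so it deletes. /i/ is a high vowel flanked by voiceless consonants /f/ and /h/, so it deletes. → [nhptfhezu].
/ogfuhijagsik/: /u/ is a high vowel flanked by voiceless consonants /f/ and /h/, so it deletes. /i/ is a high vowel flanked by voiceless consonants /s/ and /k/, so it deletes. → [ogfhijagsk].
/lakotpimeluxa/: the rule's environment is not met; surfaces unchanged as [lakotpimeluxa].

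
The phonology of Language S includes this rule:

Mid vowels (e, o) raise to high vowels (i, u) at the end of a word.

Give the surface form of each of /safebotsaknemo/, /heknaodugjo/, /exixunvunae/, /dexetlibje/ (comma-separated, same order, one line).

safebotsaknemu, heknaodugju, exixunvunai, dexetlibji

/safebotsaknemo/: /o/ is a mid vowel in word-final position, so it raises to [u]. → [safebotsaknemu].
/heknaodugjo/: /o/ is a mid vowel in word-final position, so it raises to [u]. → [heknaodugju].
/exixunvunae/: /e/ is a mid vowel in word-final position, so it raises to [i]. → [exixunvunai].
/dexetlibje/: /e/ is a mid vowel in word-final position, so it raises to [i]. → [dexetlibji].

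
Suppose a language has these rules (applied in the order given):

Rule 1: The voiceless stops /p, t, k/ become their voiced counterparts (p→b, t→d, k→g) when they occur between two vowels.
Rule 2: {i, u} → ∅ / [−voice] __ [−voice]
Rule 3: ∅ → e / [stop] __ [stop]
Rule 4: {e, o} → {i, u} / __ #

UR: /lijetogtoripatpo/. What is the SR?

Rule 1 (intervocalic voicing): /t/ is a voiceless stop between vowels /e/ and /o/, so it voices to [d]. /p/ is a voiceless stop between vowels /i/ and /a/, so it voices to [b]. /lijetogtoripatpo/ → lijedogtoribatpo.
Rule 2 (high vowel syncope): no segment meets the environment; /lijedogtoribatpo/ is unchanged.
Rule 3 (stop-cluster e-epenthesis): /g/ and /t/ form a stop–stop cluster, so [e] is inserted between them. /t/ and /p/ form a stop–stop cluster, so [e] is inserted between them. /lijedogtoribatpo/ → lijedogetoribatepo.
Rule 4 (final vowel raising): /o/ is a mid vowel in word-final position, so it raises to [u]. /lijedogetoribatepo/ → lijedogetoribatepu.

lijedogetoribatepu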